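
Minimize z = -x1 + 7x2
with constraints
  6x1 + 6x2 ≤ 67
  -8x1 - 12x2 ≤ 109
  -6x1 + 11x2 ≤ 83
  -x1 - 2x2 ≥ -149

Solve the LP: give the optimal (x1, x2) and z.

x1 = 243/4, x2 = -595/12, minimum z = -2447/6

Feasible corners and z = -x1 + 7x2:
  (243/4, -595/12) → z = -2447/6
  (239/102, 150/17) → z = 6061/102
  (-439/32, 1/16) → z = 453/32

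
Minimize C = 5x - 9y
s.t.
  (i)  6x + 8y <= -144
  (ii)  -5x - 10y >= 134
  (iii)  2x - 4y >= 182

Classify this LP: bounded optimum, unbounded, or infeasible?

unbounded

From the feasible point (22, -69/2), moving in the direction (-4, -2) keeps every constraint satisfied while C decreases without bound.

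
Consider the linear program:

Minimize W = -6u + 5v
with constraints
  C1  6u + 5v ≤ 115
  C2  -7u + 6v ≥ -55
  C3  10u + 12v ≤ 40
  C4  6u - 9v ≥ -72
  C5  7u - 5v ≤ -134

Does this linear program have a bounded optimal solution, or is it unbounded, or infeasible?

Extreme points and W = -6u + 5v:
  (-1079/7, -189) → W = -141/7
  (-282/11, -100/11) → W = 1192/11
The feasible region has finitely many vertices and no improving ray; the minimum is -141/7 at (-1079/7, -189).

bounded optimum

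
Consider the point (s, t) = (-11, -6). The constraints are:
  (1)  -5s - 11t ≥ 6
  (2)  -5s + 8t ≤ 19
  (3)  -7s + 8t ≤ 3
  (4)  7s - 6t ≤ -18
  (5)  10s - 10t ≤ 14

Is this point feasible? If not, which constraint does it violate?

Constraint (3): -7s + 8t = 29, which is not ≤ 3. All other constraints are satisfied.

not feasible — violates (3)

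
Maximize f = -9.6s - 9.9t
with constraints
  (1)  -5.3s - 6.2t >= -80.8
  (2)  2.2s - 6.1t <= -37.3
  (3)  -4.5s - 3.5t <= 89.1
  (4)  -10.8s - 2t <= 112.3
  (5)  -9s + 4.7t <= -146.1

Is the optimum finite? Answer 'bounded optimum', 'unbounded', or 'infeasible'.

infeasible

The boundaries -5.3s - 6.2t = -80.8 and 2.2s - 6.1t = -37.3 meet at (26162/4597, 37545/4597), but that point violates -9s + 4.7t ≤ -146.1. Every candidate vertex is excluded by some other constraint, so the feasible region is empty.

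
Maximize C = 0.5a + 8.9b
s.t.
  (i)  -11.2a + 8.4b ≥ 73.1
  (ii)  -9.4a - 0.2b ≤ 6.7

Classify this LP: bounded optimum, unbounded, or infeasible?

From the feasible point (-709/812, 6121/812), moving in the direction (8.4, 11.2) keeps every constraint satisfied while C increases without bound.

unbounded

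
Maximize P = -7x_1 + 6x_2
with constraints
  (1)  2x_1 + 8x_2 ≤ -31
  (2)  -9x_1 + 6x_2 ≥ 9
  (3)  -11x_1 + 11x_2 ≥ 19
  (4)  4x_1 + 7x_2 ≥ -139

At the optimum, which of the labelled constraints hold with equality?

Feasible corners and P = -7x_1 + 6x_2:
  (-493/110, -303/110) → P = 1633/110
  (-895/18, 77/9) → P = 7189/18
  (-1662/121, -1453/121) → P = 2916/121

The maximum is at (-895/18, 77/9). Substituting into each constraint, equality holds for (1) and (4); the remaining constraints have slack.

(1) and (4)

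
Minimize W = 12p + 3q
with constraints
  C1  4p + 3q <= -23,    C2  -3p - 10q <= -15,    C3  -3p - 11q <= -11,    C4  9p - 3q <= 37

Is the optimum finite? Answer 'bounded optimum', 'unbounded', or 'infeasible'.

unbounded

From the feasible point (-275/31, 129/31), moving in the direction (-3, 4) keeps every constraint satisfied while W decreases without bound.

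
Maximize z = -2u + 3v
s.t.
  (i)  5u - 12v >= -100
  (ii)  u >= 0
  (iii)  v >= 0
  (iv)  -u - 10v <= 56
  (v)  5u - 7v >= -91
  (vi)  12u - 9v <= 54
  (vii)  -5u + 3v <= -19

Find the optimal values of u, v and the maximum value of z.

Feasible corners and z = -2u + 3v:
  (172/11, 490/33) → z = 146/11
  (176/15, 119/9) → z = 81/5
  (9/2, 0) → z = -9
  (19/5, 0) → z = -38/5

u = 176/15, v = 119/9, maximum z = 81/5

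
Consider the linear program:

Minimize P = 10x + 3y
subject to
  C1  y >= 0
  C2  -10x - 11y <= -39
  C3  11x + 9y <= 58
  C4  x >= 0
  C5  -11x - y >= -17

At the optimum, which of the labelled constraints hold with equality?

C2 and C4

Feasible corners and P = 10x + 3y:
  (0, 39/11) → P = 117/11
  (4/3, 7/3) → P = 61/3
  (0, 58/9) → P = 58/3
  (95/88, 41/8) → P = 2303/88

The minimum is at (0, 39/11). Substituting into each constraint, equality holds for C2 and C4; the remaining constraints have slack.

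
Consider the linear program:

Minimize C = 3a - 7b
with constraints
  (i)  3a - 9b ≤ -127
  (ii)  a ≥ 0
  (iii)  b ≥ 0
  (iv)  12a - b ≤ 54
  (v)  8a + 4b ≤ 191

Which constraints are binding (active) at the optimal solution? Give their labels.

Feasible corners and C = 3a - 7b:
  (0, 127/9) → C = -889/9
  (613/105, 562/35) → C = -3321/35
  (0, 191/4) → C = -1337/4
  (407/56, 465/14) → C = -11799/56

The minimum is at (0, 191/4). Substituting into each constraint, equality holds for (ii) and (v); the remaining constraints have slack.

(ii) and (v)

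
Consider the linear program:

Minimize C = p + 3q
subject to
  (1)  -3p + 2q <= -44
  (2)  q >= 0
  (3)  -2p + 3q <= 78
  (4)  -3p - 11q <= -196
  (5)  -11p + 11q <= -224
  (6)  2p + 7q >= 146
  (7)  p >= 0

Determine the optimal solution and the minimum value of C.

Extreme points and C = p + 3q:
  (73, 0) → C = 73
  (1530/11, 1306/11) → C = 5448/11
  (1058/33, 386/33) → C = 2216/33
The feasible region is unbounded (it extends along (1, 0), (3, 2)), but C strictly increases along every unbounded feasible direction, so there is no improving ray and the minimum is attained at a vertex.

p = 1058/33, q = 386/33, minimum C = 2216/33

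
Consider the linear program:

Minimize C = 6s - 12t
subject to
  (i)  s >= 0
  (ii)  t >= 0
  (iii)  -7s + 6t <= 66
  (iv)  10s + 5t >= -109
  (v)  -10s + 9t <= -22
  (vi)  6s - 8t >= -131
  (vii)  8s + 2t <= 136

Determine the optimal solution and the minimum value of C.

Feasible corners and C = 6s - 12t:
  (11/5, 0) → C = 66/5
  (17, 0) → C = 102
  (317/23, 296/23) → C = -1650/23

The binding constraints are -10s + 9t = -22 and 8s + 2t = 136.
Solving simultaneously gives s = 317/23, t = 296/23.

s = 317/23, t = 296/23, minimum C = -1650/23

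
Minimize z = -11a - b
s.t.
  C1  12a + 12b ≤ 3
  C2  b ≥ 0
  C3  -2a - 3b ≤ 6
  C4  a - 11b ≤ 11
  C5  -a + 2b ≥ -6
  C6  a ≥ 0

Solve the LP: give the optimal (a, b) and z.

Corner points and z = -11a - b:
  (1/4, 0) → z = -11/4
  (0, 1/4) → z = -1/4
  (0, 0) → z = 0

a = 1/4, b = 0, minimum z = -11/4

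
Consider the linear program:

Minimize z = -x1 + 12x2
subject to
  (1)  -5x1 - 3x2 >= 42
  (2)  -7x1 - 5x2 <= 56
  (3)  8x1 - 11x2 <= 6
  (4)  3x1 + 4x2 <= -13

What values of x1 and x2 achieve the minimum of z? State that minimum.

x1 = -21/2, x2 = 7/2, minimum z = 105/2

Feasible corners and z = -x1 + 12x2:
  (-21/2, 7/2) → z = 105/2
  (-129/11, 61/11) → z = 861/11
  (-159/13, 77/13) → z = 1083/13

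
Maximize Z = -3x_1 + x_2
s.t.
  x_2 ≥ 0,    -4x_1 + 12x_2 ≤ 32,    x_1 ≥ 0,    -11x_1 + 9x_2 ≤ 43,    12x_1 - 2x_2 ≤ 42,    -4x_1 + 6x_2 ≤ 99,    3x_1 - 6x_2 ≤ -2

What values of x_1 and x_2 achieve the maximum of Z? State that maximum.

Feasible corners and Z = -3x_1 + x_2:
  (0, 8/3) → Z = 8/3
  (71/17, 69/17) → Z = -144/17
  (0, 1/3) → Z = 1/3
  (128/33, 25/11) → Z = -103/11

The binding constraints are -4x_1 + 12x_2 = 32 and x_1 = 0.
Solving simultaneously gives x_1 = 0, x_2 = 8/3.

x_1 = 0, x_2 = 8/3, maximum Z = 8/3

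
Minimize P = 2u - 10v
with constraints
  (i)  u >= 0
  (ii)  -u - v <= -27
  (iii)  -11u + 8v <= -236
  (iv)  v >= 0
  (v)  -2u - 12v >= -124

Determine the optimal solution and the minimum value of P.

Vertices and P = 2u - 10v:
  (452/19, 61/19) → P = 294/19
  (27, 0) → P = 54
  (956/37, 223/37) → P = -318/37
  (62, 0) → P = 124

The binding constraints are -11u + 8v = -236 and -2u - 12v = -124.
Solving simultaneously gives u = 956/37, v = 223/37.

u = 956/37, v = 223/37, minimum P = -318/37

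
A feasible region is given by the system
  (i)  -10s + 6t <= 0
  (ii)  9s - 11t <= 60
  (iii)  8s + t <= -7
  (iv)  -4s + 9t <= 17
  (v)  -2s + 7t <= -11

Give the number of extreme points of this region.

4

Of the 10 pairwise boundary intersections, those satisfying every inequality are:
  (-45/7, -75/7)
  (-33/29, -55/29)
  (-17/97, -543/97)
  (-19/29, -51/29)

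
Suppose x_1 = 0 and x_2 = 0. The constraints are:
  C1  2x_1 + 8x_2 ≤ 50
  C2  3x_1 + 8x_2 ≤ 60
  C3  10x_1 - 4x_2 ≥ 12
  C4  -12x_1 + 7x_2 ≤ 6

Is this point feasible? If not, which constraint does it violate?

Constraint C3: 10x_1 - 4x_2 = 0, which is not ≥ 12. All other constraints are satisfied.

not feasible — violates C3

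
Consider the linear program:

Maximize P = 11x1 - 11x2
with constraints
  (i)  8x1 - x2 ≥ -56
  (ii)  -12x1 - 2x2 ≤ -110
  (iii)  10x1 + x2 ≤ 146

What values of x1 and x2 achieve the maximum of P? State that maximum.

x1 = 91/4, x2 = -163/2, maximum P = 4587/4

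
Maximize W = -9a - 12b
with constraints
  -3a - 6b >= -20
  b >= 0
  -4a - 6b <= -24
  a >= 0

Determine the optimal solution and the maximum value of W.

Corner points and W = -9a - 12b:
  (20/3, 0) → W = -60
  (4, 4/3) → W = -52
  (6, 0) → W = -54

a = 4, b = 4/3, maximum W = -52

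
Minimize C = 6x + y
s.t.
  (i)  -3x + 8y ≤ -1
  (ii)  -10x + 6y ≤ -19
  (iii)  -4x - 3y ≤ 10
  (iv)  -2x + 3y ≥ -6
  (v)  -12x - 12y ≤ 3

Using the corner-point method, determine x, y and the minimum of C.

x = 7/6, y = -11/9, minimum C = 52/9

At the optimal vertex, -10x + 6y = -19 and -2x + 3y = -6.
Solving simultaneously gives x = 7/6, y = -11/9.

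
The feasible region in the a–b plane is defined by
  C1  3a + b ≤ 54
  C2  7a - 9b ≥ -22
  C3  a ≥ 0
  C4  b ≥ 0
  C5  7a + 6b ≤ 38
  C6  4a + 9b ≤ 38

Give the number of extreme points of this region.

Pairwise boundary intersections that survive every other constraint:
  (0, 22/9)
  (16/11, 118/33)
  (0, 0)
  (38/7, 0)
  (38/13, 38/13)

5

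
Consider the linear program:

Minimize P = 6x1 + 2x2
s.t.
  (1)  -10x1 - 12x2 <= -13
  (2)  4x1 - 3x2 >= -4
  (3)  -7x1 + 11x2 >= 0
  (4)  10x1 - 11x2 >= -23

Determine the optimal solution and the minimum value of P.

x1 = -3/26, x2 = 46/39, minimum P = 5/3

Feasible corners and P = 6x1 + 2x2:
  (-3/26, 46/39) → P = 5/3
  (143/194, 91/194) → P = 520/97
  (25/14, 26/7) → P = 127/7
The feasible region is unbounded (it extends along (11, 7), (11, 10)), but P strictly increases along every unbounded feasible direction, so there is no improving ray and the minimum is attained at a vertex.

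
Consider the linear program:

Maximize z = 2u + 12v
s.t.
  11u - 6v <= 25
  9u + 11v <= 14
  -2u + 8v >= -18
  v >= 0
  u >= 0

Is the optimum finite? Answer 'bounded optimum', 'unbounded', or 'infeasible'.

bounded optimum

Vertices and z = 2u + 12v:
  (14/9, 0) → z = 28/9
  (0, 14/11) → z = 168/11
  (0, 0) → z = 0
The feasible region has finitely many vertices and no improving ray; the maximum is 168/11 at (0, 14/11).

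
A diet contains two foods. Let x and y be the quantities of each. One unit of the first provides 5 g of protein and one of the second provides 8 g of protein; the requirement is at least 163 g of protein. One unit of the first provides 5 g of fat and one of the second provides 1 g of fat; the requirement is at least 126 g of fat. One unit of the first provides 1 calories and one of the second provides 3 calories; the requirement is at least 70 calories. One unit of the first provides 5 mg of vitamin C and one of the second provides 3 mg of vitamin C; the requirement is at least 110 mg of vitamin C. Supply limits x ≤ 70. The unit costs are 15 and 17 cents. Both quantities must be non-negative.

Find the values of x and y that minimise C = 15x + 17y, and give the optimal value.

Vertices and C = 15x + 17y:
  (0, 126) → C = 2142
  (70, 0) → C = 1050
  (22, 16) → C = 602
The feasible region is unbounded (it extends along (0, 1)), but C strictly increases along every unbounded feasible direction, so there is no improving ray and the minimum is attained at a vertex.

At the optimal vertex, 5x + y = 126 and x + 3y = 70.
Solving simultaneously gives x = 22, y = 16.

x = 22, y = 16, minimum C = 602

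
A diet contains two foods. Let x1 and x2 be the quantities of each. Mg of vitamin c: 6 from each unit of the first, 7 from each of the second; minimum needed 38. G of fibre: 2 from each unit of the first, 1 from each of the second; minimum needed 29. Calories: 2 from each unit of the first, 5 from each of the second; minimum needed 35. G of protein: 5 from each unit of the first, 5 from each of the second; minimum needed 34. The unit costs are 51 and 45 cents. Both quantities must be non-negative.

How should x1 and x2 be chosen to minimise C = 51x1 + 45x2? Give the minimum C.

x1 = 55/4, x2 = 3/2, minimum C = 3075/4

Corner points and C = 51x1 + 45x2:
  (0, 29) → C = 1305
  (35/2, 0) → C = 1785/2
  (55/4, 3/2) → C = 3075/4
The feasible region is unbounded (it extends along (0, 1), (1, 0)), but C strictly increases along every unbounded feasible direction, so there is no improving ray and the minimum is attained at a vertex.

The optimum lies where 2x1 + x2 = 29 and 2x1 + 5x2 = 35.
Solving simultaneously gives x1 = 55/4, x2 = 3/2.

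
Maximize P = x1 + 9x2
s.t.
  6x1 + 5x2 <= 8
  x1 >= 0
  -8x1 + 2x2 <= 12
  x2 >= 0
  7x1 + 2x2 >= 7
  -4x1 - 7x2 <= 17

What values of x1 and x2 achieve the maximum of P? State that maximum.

x1 = 19/23, x2 = 14/23, maximum P = 145/23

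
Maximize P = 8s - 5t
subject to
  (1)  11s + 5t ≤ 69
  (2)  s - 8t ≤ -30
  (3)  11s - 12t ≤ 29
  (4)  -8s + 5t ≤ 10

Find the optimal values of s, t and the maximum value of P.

Feasible corners and P = 8s - 5t:
  (134/31, 133/31) → P = 407/31
  (59/19, 662/95) → P = -10
  (70/59, 230/59) → P = -10

At the optimal vertex, 11s + 5t = 69 and s - 8t = -30.
Solving simultaneously gives s = 134/31, t = 133/31.

s = 134/31, t = 133/31, maximum P = 407/31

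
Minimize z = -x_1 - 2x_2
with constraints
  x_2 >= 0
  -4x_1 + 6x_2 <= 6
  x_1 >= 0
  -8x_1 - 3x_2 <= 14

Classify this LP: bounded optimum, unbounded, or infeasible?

From the feasible point (0, 0), moving in the direction (6, 4) keeps every constraint satisfied while z decreases without bound.

unbounded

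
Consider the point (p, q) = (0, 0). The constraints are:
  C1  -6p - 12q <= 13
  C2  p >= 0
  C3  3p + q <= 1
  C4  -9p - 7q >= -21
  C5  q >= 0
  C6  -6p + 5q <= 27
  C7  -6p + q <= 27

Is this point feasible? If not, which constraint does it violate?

feasible

C1: 0 ≤ 13 ✓
C2: 0 ≥ 0 ✓
C3: 0 ≤ 1 ✓
C4: 0 ≥ -21 ✓
C5: 0 ≥ 0 ✓
C6: 0 ≤ 27 ✓
C7: 0 ≤ 27 ✓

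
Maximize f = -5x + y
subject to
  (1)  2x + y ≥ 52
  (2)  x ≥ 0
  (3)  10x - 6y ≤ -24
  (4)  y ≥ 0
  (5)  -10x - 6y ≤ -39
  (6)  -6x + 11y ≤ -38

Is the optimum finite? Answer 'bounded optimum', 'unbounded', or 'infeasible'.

The boundaries 2x + y = 52 and x = 0 meet at (0, 52), but that point violates -6x + 11y ≤ -38. Every candidate vertex is excluded by some other constraint, so the feasible region is empty.

infeasible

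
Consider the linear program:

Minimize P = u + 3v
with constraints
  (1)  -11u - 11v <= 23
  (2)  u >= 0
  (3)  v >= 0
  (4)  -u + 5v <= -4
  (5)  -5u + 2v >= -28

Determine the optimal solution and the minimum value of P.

Extreme points and P = u + 3v:
  (4, 0) → P = 4
  (28/5, 0) → P = 28/5
  (132/23, 8/23) → P = 156/23

The optimum lies where v = 0 and -u + 5v = -4.
Solving simultaneously gives u = 4, v = 0.

u = 4, v = 0, minimum P = 4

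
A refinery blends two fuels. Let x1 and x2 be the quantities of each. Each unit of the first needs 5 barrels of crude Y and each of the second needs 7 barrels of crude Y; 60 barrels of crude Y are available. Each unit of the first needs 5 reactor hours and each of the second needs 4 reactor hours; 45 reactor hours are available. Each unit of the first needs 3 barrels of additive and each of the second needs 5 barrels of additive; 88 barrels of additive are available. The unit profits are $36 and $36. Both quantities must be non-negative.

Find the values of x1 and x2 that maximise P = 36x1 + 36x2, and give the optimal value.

x1 = 5, x2 = 5, maximum P = 360

Corner points and P = 36x1 + 36x2:
  (0, 0) → P = 0
  (0, 60/7) → P = 2160/7
  (9, 0) → P = 324
  (5, 5) → P = 360

The binding constraints are 5x1 + 7x2 = 60 and 5x1 + 4x2 = 45.
Solving simultaneously gives x1 = 5, x2 = 5.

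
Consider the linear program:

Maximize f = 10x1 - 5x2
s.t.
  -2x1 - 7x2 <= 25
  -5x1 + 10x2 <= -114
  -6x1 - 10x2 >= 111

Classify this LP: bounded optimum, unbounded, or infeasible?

The boundaries -2x1 - 7x2 = 25 and -5x1 + 10x2 = -114 meet at (548/55, -353/55), but that point violates -6x1 - 10x2 ≥ 111. Every candidate vertex is excluded by some other constraint, so the feasible region is empty.

infeasible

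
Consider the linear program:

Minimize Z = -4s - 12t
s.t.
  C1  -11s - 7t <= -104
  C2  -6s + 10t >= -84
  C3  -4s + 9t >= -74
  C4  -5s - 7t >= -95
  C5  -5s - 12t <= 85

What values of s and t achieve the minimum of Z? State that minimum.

s = 3/2, t = 25/2, minimum Z = -156

Feasible corners and Z = -4s - 12t:
  (407/38, -75/38) → Z = -364/19
  (3/2, 25/2) → Z = -156
  (769/46, 75/46) → Z = -1988/23

The binding constraints are -11s - 7t = -104 and -5s - 7t = -95.
Solving simultaneously gives s = 3/2, t = 25/2.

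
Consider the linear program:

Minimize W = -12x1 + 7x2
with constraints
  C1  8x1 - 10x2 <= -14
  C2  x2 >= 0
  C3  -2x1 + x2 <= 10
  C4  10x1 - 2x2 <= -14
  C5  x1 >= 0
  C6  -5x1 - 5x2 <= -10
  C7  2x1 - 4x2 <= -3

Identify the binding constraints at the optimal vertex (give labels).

Vertices and W = -12x1 + 7x2:
  (1, 12) → W = 72
  (0, 10) → W = 70
  (0, 7) → W = 49

The minimum is at (0, 7). Substituting into each constraint, equality holds for C4 and C5; the remaining constraints have slack.

C4 and C5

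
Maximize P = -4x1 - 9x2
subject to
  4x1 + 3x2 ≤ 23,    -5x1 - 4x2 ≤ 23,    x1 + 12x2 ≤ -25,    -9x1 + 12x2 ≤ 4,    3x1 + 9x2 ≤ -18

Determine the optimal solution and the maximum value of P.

Extreme points and P = -4x1 - 9x2:
  (161, -207) → P = 1219
  (29/3, -47/9) → P = 25/3
  (-73/24, -187/96) → P = 2851/96
  (-29/10, -221/120) → P = 1127/40
  (1/3, -19/9) → P = 53/3

x1 = 161, x2 = -207, maximum P = 1219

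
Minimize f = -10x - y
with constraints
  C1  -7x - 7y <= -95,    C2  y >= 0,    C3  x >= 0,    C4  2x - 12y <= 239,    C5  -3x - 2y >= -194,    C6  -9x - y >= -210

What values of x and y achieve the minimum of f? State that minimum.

x = 70/3, y = 0, minimum f = -700/3

Corner points and f = -10x - y:
  (95/7, 0) → f = -950/7
  (0, 95/7) → f = -95/7
  (70/3, 0) → f = -700/3
  (0, 97) → f = -97
  (226/15, 372/5) → f = -3376/15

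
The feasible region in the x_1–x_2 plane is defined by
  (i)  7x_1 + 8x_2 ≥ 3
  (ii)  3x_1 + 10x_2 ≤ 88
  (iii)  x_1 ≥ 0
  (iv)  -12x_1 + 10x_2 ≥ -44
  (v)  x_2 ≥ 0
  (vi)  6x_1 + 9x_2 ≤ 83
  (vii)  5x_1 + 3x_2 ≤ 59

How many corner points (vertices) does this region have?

6

The feasible vertices (each the meet of two boundaries and inside every other half-plane) are:
  (0, 3/8)
  (3/7, 0)
  (0, 44/5)
  (38/33, 93/11)
  (11/3, 0)
  (613/84, 61/14)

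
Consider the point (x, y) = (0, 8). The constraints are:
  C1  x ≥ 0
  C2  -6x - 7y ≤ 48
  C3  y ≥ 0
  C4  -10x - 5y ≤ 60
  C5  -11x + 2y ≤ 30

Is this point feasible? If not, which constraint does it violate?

feasible

C1: 0 ≥ 0 ✓
C2: -56 ≤ 48 ✓
C3: 8 ≥ 0 ✓
C4: -40 ≤ 60 ✓
C5: 16 ≤ 30 ✓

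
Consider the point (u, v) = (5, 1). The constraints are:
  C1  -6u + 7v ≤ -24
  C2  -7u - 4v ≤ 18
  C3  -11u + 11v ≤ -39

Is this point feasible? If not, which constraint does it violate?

Constraint C1: -6u + 7v = -23, which is not ≤ -24. All other constraints are satisfied.

not feasible — violates C1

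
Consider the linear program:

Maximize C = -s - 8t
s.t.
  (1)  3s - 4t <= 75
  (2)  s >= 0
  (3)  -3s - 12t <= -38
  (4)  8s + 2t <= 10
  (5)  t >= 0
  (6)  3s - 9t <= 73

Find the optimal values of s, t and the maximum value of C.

s = 22/45, t = 137/45, maximum C = -1118/45

Extreme points and C = -s - 8t:
  (0, 19/6) → C = -76/3
  (0, 5) → C = -40
  (22/45, 137/45) → C = -1118/45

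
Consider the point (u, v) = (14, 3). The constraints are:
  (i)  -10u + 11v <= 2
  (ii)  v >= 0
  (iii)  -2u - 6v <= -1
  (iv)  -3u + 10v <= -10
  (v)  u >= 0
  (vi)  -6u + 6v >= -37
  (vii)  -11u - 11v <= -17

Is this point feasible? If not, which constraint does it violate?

Constraint (vi): -6u + 6v = -66, which is not ≥ -37. All other constraints are satisfied.

not feasible — violates (vi)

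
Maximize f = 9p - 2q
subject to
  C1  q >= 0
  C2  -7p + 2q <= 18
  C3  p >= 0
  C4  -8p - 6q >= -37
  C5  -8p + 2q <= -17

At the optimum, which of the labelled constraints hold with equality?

Corner points and f = 9p - 2q:
  (37/8, 0) → f = 333/8
  (17/8, 0) → f = 153/8
  (11/4, 5/2) → f = 79/4

The maximum is at (37/8, 0). Substituting into each constraint, equality holds for C1 and C4; the remaining constraints have slack.

C1 and C4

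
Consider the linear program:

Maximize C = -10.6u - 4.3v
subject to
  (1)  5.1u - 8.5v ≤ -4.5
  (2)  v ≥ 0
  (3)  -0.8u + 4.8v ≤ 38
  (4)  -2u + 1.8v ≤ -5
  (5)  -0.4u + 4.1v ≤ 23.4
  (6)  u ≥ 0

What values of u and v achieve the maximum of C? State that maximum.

Extreme points and C = -10.6u - 4.3v:
  (110/17, 75/17) → C = -2977/34
  (18045/1751, 11754/1751) → C = -1209096/8755
  (3131/374, 1220/187) → C = -218403/1870

u = 110/17, v = 75/17, maximum C = -2977/34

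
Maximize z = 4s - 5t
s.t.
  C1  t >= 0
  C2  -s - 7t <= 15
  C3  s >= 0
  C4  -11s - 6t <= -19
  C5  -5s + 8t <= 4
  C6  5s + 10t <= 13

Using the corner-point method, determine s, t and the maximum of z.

Extreme points and z = 4s - 5t:
  (19/11, 0) → z = 76/11
  (13/5, 0) → z = 52/5
  (7/5, 3/5) → z = 13/5

At the optimal vertex, t = 0 and 5s + 10t = 13.
Solving simultaneously gives s = 13/5, t = 0.

s = 13/5, t = 0, maximum z = 52/5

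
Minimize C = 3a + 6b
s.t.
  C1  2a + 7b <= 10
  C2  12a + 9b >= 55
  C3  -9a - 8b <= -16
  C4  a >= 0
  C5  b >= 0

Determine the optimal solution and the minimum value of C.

a = 55/12, b = 0, minimum C = 55/4

Extreme points and C = 3a + 6b:
  (295/66, 5/33) → C = 315/22
  (5, 0) → C = 15
  (55/12, 0) → C = 55/4

The binding constraints are 12a + 9b = 55 and b = 0.
Solving simultaneously gives a = 55/12, b = 0.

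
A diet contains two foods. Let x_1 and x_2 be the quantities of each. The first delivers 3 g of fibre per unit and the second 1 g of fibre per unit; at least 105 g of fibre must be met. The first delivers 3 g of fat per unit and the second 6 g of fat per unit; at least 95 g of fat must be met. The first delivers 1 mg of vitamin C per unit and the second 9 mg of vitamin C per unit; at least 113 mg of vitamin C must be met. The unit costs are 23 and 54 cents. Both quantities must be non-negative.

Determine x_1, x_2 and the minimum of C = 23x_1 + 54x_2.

x_1 = 32, x_2 = 9, minimum C = 1222

Corner points and C = 23x_1 + 54x_2:
  (0, 105) → C = 5670
  (113, 0) → C = 2599
  (32, 9) → C = 1222
The feasible region is unbounded (it extends along (0, 1), (1, 0)), but C strictly increases along every unbounded feasible direction, so there is no improving ray and the minimum is attained at a vertex.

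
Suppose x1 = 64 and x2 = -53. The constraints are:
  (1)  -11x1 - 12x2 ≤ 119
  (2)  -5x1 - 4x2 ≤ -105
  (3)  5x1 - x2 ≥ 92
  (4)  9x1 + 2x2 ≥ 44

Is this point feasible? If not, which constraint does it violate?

(1): -68 ≤ 119 ✓
(2): -108 ≤ -105 ✓
(3): 373 ≥ 92 ✓
(4): 470 ≥ 44 ✓

feasible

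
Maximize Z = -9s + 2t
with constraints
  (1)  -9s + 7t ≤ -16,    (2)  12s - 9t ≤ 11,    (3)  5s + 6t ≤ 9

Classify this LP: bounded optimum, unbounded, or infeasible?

unbounded

From the feasible point (-67/3, -31), moving in the direction (-9, -12) keeps every constraint satisfied while Z increases without bound.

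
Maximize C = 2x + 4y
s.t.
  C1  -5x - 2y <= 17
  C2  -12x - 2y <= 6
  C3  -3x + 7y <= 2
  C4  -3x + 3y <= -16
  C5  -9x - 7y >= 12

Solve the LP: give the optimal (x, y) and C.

The feasible region is unbounded (it extends along (7, -9), (2, -5)), but C strictly decreases along every unbounded feasible direction, so there is no improving ray and the maximum is attained at a vertex.

x = 19/12, y = -15/4, maximum C = -71/6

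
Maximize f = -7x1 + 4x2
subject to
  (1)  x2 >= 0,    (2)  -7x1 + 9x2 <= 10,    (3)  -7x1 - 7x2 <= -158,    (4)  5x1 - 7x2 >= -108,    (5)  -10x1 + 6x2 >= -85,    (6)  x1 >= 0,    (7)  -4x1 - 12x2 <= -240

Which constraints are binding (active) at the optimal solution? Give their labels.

(2) and (7)

Extreme points and f = -7x1 + 4x2:
  (275/16, 695/48) → f = -2995/48
  (17, 43/3) → f = -185/3
  (205/12, 515/36) → f = -2245/36

The maximum is at (17, 43/3). Substituting into each constraint, equality holds for (2) and (7); the remaining constraints have slack.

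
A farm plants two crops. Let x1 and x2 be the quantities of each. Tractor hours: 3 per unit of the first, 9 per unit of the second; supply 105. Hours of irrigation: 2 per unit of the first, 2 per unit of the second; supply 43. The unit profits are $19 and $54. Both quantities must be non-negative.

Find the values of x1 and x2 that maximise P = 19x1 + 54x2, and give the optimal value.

Vertices and P = 19x1 + 54x2:
  (0, 0) → P = 0
  (0, 35/3) → P = 630
  (43/2, 0) → P = 817/2
  (59/4, 27/4) → P = 2579/4

The binding constraints are 3x1 + 9x2 = 105 and 2x1 + 2x2 = 43.
Solving simultaneously gives x1 = 59/4, x2 = 27/4.

x1 = 59/4, x2 = 27/4, maximum P = 2579/4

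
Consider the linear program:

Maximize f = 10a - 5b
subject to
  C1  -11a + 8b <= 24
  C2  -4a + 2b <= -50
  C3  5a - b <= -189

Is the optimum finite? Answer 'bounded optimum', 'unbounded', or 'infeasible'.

From the feasible point (-214/3, -503/3), moving in the direction (-1, -5) keeps every constraint satisfied while f increases without bound.

unbounded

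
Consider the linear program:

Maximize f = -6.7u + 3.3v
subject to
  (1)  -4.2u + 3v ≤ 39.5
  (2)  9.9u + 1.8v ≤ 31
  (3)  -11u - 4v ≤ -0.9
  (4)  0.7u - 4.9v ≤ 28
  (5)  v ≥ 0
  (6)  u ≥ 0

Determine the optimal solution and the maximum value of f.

u = 0, v = 79/6, maximum f = 869/20

Feasible corners and f = -6.7u + 3.3v:
  (365/621, 17375/1242) → f = 104893/2484
  (0, 79/6) → f = 869/20
  (310/99, 0) → f = -2077/99
  (9/110, 0) → f = -603/1100
  (0, 9/40) → f = 297/400

At the optimal vertex, -4.2u + 3v = 39.5 and u = 0.
Solving simultaneously gives u = 0, v = 79/6.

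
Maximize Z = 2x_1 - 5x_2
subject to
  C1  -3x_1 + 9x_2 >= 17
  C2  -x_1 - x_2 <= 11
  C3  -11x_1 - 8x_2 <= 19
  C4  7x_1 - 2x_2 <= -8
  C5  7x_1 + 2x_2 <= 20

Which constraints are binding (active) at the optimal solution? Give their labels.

C1 and C4

Feasible corners and Z = 2x_1 - 5x_2:
  (-307/123, 130/123) → Z = -1264/123
  (-2/3, 5/3) → Z = -29/3
  (6/7, 7) → Z = -233/7
The feasible region is unbounded (it extends along (-2, 7), (-8, 11)), but Z strictly decreases along every unbounded feasible direction, so there is no improving ray and the maximum is attained at a vertex.

The maximum is at (-2/3, 5/3). Substituting into each constraint, equality holds for C1 and C4; the remaining constraints have slack.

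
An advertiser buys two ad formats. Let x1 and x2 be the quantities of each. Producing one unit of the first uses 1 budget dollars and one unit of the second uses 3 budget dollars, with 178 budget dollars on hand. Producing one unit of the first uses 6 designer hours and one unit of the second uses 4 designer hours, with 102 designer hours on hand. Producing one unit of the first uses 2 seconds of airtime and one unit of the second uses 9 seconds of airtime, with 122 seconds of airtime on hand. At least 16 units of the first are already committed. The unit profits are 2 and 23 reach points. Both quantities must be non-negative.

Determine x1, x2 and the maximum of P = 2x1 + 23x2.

x1 = 16, x2 = 3/2, maximum P = 133/2

Corner points and P = 2x1 + 23x2:
  (17, 0) → P = 34
  (16, 0) → P = 32
  (16, 3/2) → P = 133/2

The optimum lies where 6x1 + 4x2 = 102 and x1 = 16.
Solving simultaneously gives x1 = 16, x2 = 3/2.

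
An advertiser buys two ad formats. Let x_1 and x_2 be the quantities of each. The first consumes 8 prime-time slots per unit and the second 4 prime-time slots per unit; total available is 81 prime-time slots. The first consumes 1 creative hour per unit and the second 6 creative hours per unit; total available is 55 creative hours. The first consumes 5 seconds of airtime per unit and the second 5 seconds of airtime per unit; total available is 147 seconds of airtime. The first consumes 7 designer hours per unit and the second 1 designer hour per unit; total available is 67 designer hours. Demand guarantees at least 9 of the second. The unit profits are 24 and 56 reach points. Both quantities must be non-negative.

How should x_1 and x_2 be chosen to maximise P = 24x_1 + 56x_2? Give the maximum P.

x_1 = 1, x_2 = 9, maximum P = 528

The optimum lies where x_1 + 6x_2 = 55 and x_2 = 9.
Solving simultaneously gives x_1 = 1, x_2 = 9.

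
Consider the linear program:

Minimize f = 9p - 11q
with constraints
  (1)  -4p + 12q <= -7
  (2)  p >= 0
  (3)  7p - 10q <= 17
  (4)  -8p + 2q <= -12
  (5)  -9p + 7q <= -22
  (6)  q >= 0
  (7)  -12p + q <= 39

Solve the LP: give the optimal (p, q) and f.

p = 43/16, q = 5/16, minimum f = 83/4

Extreme points and f = 9p - 11q:
  (67/22, 19/44) → f = 997/44
  (43/16, 5/16) → f = 83/4
  (101/41, 1/41) → f = 898/41

At the optimal vertex, -4p + 12q = -7 and -9p + 7q = -22.
Solving simultaneously gives p = 43/16, q = 5/16.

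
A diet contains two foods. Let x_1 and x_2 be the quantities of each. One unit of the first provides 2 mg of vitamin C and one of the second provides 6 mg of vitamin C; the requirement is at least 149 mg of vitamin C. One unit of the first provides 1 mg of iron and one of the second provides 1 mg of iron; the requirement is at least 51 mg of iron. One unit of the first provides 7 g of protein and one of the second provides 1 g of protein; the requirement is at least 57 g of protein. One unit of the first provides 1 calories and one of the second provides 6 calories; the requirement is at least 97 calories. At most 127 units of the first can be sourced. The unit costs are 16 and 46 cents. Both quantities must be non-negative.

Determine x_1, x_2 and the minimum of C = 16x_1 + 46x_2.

x_1 = 157/4, x_2 = 47/4, minimum C = 2337/2

Corner points and C = 16x_1 + 46x_2:
  (0, 57) → C = 2622
  (97, 0) → C = 1552
  (127, 0) → C = 2032
  (157/4, 47/4) → C = 2337/2
  (52, 15/2) → C = 1177
  (1, 50) → C = 2316
The feasible region is unbounded (it extends along (0, 1)), but C strictly increases along every unbounded feasible direction, so there is no improving ray and the minimum is attained at a vertex.

The binding constraints are 2x_1 + 6x_2 = 149 and x_1 + x_2 = 51.
Solving simultaneously gives x_1 = 157/4, x_2 = 47/4.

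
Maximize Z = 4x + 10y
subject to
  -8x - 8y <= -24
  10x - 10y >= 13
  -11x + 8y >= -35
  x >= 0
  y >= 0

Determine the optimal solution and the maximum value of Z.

Extreme points and Z = 4x + 10y:
  (43/20, 17/20) → Z = 171/10
  (3, 0) → Z = 12
  (41/5, 69/10) → Z = 509/5
  (35/11, 0) → Z = 140/11

At the optimal vertex, 10x - 10y = 13 and -11x + 8y = -35.
Solving simultaneously gives x = 41/5, y = 69/10.

x = 41/5, y = 69/10, maximum Z = 509/5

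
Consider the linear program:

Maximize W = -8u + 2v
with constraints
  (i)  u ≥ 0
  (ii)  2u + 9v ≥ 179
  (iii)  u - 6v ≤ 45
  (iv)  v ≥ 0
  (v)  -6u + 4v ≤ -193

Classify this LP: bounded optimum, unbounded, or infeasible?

bounded optimum

Extreme points and W = -8u + 2v:
  (493/7, 89/21) → W = -11654/21
  (2453/62, 344/31) → W = -9124/31
The feasible region has finitely many vertices and no improving ray; the maximum is -9124/31 at (2453/62, 344/31).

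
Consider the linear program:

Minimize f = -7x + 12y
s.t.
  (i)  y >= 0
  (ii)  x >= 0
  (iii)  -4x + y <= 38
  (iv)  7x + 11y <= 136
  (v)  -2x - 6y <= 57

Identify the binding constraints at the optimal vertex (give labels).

Feasible corners and f = -7x + 12y:
  (0, 0) → f = 0
  (136/7, 0) → f = -136
  (0, 136/11) → f = 1632/11

The minimum is at (136/7, 0). Substituting into each constraint, equality holds for (i) and (iv); the remaining constraints have slack.

(i) and (iv)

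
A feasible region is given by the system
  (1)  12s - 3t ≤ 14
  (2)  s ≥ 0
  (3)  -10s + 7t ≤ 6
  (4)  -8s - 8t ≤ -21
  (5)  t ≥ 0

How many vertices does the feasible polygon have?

3

Intersecting each pair of boundary lines and keeping only the points that satisfy every inequality leaves:
  (58/27, 106/27)
  (35/24, 7/6)
  (99/136, 129/68)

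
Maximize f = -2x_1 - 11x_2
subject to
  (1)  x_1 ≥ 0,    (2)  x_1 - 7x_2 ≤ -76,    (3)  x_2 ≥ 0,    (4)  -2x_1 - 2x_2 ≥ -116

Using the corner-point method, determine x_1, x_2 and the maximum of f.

Feasible corners and f = -2x_1 - 11x_2:
  (0, 76/7) → f = -836/7
  (0, 58) → f = -638
  (165/4, 67/4) → f = -1067/4

At the optimal vertex, x_1 = 0 and x_1 - 7x_2 = -76.
Solving simultaneously gives x_1 = 0, x_2 = 76/7.

x_1 = 0, x_2 = 76/7, maximum f = -836/7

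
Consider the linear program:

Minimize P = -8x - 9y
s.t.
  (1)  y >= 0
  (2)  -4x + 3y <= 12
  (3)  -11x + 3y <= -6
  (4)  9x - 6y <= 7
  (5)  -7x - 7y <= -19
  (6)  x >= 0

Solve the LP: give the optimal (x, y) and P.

Feasible corners and P = -8x - 9y:
  (18/7, 52/7) → P = -612/7
  (31, 136/3) → P = -656
  (99/98, 167/98) → P = -2295/98
  (163/105, 122/105) → P = -2402/105

x = 31, y = 136/3, minimum P = -656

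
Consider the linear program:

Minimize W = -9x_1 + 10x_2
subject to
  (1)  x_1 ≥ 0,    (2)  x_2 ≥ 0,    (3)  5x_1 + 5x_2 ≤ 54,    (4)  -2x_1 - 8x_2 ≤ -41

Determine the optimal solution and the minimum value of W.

x_1 = 227/30, x_2 = 97/30, minimum W = -1073/30

Vertices and W = -9x_1 + 10x_2:
  (0, 54/5) → W = 108
  (0, 41/8) → W = 205/4
  (227/30, 97/30) → W = -1073/30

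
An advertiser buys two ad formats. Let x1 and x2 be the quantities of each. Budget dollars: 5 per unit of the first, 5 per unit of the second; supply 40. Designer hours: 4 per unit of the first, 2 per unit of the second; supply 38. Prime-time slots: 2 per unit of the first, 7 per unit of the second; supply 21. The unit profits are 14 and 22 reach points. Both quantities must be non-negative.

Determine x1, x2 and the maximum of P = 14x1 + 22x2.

Vertices and P = 14x1 + 22x2:
  (0, 0) → P = 0
  (0, 3) → P = 66
  (8, 0) → P = 112
  (7, 1) → P = 120

x1 = 7, x2 = 1, maximum P = 120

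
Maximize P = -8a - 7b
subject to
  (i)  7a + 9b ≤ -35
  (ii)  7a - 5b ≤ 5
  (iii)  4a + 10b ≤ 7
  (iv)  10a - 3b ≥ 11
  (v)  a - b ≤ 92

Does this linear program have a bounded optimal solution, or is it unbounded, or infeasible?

The boundaries 7a + 9b = -35 and 7a - 5b = 5 meet at (-65/49, -20/7), but that point violates 10a - 3b ≥ 11. Every candidate vertex is excluded by some other constraint, so the feasible region is empty.

infeasible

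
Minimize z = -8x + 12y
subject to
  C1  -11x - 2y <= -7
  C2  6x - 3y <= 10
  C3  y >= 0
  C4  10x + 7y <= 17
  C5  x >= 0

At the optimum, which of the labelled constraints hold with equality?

C2 and C3

Feasible corners and z = -8x + 12y:
  (7/11, 0) → z = -56/11
  (5/19, 39/19) → z = 428/19
  (5/3, 0) → z = -40/3
  (121/72, 1/36) → z = -118/9

The minimum is at (5/3, 0). Substituting into each constraint, equality holds for C2 and C3; the remaining constraints have slack.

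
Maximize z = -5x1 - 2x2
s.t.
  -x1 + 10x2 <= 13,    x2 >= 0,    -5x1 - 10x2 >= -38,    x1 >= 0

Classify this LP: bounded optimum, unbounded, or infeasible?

bounded optimum

Feasible corners and z = -5x1 - 2x2:
  (25/6, 103/60) → z = -364/15
  (0, 13/10) → z = -13/5
  (38/5, 0) → z = -38
  (0, 0) → z = 0
The feasible region has finitely many vertices and no improving ray; the maximum is 0 at (0, 0).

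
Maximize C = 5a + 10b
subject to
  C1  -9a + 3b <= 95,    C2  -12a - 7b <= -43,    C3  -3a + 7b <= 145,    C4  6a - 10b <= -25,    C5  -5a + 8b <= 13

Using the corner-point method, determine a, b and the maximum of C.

a = 425/4, b = 265/4, maximum C = 4775/4

Feasible corners and C = 5a + 10b:
  (425/4, 265/4) → C = 4775/4
  (1069/11, 686/11) → C = 12205/11
  (35, 47/2) → C = 410

At the optimal vertex, -3a + 7b = 145 and 6a - 10b = -25.
Solving simultaneously gives a = 425/4, b = 265/4.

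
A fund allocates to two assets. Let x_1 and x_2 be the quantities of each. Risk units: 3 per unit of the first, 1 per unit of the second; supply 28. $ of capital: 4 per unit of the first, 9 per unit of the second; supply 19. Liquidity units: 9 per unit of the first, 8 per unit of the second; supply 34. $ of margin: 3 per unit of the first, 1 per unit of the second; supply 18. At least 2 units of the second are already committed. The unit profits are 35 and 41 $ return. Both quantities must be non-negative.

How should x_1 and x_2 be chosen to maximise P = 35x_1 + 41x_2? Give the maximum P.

x_1 = 1/4, x_2 = 2, maximum P = 363/4

Corner points and P = 35x_1 + 41x_2:
  (0, 19/9) → P = 779/9
  (0, 2) → P = 82
  (1/4, 2) → P = 363/4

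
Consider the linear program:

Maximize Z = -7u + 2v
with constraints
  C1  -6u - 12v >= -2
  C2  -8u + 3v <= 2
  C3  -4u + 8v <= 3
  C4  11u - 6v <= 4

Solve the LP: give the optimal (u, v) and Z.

u = -8/5, v = -18/5, maximum Z = 4

Extreme points and Z = -7u + 2v:
  (-3/19, 14/57) → Z = 91/57
  (5/14, -1/84) → Z = -53/21
  (-8/5, -18/5) → Z = 4

At the optimal vertex, -8u + 3v = 2 and 11u - 6v = 4.
Solving simultaneously gives u = -8/5, v = -18/5.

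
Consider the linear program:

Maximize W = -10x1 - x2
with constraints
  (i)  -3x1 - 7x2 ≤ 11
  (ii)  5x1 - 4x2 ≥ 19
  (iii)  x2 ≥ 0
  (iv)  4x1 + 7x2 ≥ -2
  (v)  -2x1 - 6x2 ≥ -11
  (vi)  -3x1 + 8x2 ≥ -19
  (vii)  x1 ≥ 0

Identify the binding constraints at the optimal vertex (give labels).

(ii) and (iii)

Vertices and W = -10x1 - x2:
  (19/5, 0) → W = -38
  (79/19, 17/38) → W = -1597/38
  (11/2, 0) → W = -55

The maximum is at (19/5, 0). Substituting into each constraint, equality holds for (ii) and (iii); the remaining constraints have slack.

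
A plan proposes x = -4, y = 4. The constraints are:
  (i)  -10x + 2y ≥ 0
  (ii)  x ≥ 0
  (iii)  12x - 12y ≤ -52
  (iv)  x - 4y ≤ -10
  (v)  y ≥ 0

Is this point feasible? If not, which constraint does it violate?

Constraint (ii): x = -4, which is not ≥ 0. All other constraints are satisfied.

not feasible — violates (ii)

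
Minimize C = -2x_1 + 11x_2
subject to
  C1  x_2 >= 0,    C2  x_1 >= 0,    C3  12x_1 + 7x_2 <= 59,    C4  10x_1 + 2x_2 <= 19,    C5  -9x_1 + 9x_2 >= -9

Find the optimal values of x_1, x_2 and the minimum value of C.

Vertices and C = -2x_1 + 11x_2:
  (0, 0) → C = 0
  (1, 0) → C = -2
  (0, 59/7) → C = 649/7
  (15/46, 181/23) → C = 1976/23
  (7/4, 3/4) → C = 19/4

x_1 = 1, x_2 = 0, minimum C = -2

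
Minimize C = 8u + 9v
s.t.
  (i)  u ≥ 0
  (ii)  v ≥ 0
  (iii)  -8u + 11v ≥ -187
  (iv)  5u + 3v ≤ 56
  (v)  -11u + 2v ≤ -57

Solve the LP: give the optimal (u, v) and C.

u = 57/11, v = 0, minimum C = 456/11

Vertices and C = 8u + 9v:
  (56/5, 0) → C = 448/5
  (57/11, 0) → C = 456/11
  (283/43, 331/43) → C = 5243/43

The optimum lies where v = 0 and -11u + 2v = -57.
Solving simultaneously gives u = 57/11, v = 0.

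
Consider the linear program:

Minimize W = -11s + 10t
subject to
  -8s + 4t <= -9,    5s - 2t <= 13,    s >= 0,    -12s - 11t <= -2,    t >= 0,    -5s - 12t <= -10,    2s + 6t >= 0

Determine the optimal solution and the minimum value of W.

s = 13/5, t = 0, minimum W = -143/5

The binding constraints are 5s - 2t = 13 and t = 0.
Solving simultaneously gives s = 13/5, t = 0.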